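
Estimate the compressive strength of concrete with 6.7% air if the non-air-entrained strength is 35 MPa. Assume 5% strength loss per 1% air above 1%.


Strength loss = (6.7 - 1) * 5 = 28.5%
f'c = 35 * (1 - 28.5/100)
= 25.03 MPa

25.03


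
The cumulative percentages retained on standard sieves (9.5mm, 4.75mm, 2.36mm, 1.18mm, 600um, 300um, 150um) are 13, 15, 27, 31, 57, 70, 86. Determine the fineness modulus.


FM = sum(cumulative % retained) / 100
= 299 / 100
= 2.99

2.99


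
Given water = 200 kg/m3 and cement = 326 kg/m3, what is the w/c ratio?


w/c = water / cement
w/c = 200 / 326 = 0.613

0.613


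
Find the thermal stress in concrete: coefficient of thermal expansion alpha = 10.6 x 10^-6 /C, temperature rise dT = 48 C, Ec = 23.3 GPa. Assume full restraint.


sigma = alpha * dT * Ec
= 10.6e-6 * 48 * 23.3 * 1000
= 11.855 MPa

11.855


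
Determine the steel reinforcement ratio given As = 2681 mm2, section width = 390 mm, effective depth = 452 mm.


rho = As / (b * d)
= 2681 / (390 * 452)
= 0.0152

0.0152


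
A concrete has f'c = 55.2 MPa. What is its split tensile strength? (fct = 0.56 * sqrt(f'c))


fct = 0.56 * sqrt(55.2)
= 0.56 * 7.43
= 4.161 MPa

4.161


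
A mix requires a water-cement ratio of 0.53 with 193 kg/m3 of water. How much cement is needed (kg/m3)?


Cement = water / (w/c)
= 193 / 0.53
= 364.2 kg/m3

364.2


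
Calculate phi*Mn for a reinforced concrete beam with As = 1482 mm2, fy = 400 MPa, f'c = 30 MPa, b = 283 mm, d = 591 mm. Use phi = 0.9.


a = As * fy / (0.85 * f'c * b)
= 1482 * 400 / (0.85 * 30 * 283)
= 82.1451 mm
Mn = As * fy * (d - a/2) / 10^6
= 325.997 kN-m
phi*Mn = 0.9 * 325.997 = 293.4 kN-m

293.4


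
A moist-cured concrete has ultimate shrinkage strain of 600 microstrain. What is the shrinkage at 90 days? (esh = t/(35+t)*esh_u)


esh(90) = 90 / (35 + 90) * 600
= 90 / 125 * 600
= 432.0 microstrain

432.0


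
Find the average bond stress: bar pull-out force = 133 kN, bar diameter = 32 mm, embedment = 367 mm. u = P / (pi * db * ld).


u = P / (pi * db * ld)
= 133 * 1000 / (pi * 32 * 367)
= 3.605 MPa

3.605


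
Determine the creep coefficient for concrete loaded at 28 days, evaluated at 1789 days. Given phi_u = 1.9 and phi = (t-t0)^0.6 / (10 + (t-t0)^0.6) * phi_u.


dt = 1789 - 28 = 1761
phi = 1761^0.6 / (10 + 1761^0.6) * 1.9
= 1.707

1.707


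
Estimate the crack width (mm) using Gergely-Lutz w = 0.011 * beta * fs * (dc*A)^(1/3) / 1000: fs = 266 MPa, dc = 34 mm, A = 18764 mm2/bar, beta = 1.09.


w = 0.011 * beta * fs * (dc * A)^(1/3) / 1000
= 0.011 * 1.09 * 266 * (34 * 18764)^(1/3) / 1000
= 0.275 mm

0.275


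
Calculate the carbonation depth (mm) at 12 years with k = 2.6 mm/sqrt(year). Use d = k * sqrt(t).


depth = k * sqrt(t)
= 2.6 * sqrt(12)
= 9.01 mm

9.01


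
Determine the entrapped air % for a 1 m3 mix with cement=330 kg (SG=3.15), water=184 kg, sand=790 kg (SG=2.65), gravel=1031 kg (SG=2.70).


Vol cement = 330 / (3.15 * 1000) = 0.104762 m3
Vol water = 184 / 1000 = 0.184 m3
Vol sand = 790 / (2.65 * 1000) = 0.298113 m3
Vol gravel = 1031 / (2.70 * 1000) = 0.381852 m3
Total solid + water volume = 0.968727 m3
Air = (1 - 0.968727) * 100 = 3.13%

3.13


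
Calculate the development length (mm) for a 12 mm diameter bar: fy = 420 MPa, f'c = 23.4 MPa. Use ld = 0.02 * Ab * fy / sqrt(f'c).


Ab = pi * 12^2 / 4 = 113.097 mm2
ld = 0.02 * 113.097 * 420 / sqrt(23.4)
= 196.4 mm

196.4


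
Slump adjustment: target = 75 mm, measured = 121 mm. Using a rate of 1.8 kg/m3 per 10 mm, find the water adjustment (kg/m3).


Difference = 75 - 121 = -46 mm
Water adjustment = -46 * 1.8 / 10 = -8.3 kg/m3

-8.3


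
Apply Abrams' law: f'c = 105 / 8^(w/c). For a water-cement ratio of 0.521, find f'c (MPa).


f'c = 105 / 8^0.521
= 105 / 2.955
= 35.54 MPa

35.54


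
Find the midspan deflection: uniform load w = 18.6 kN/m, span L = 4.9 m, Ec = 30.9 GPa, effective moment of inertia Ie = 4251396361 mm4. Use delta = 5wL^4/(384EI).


Convert: L = 4.9 m = 4900 mm, Ec = 30.9 GPa = 30900 MPa
delta = 5 * 18.6 * 4900^4 / (384 * 30900 * 4251396361)
= 1.06 mm

1.06


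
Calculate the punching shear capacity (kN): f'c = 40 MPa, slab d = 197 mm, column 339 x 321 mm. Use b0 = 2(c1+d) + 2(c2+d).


b0 = 2*(339 + 197) + 2*(321 + 197) = 2108 mm
Vc = 0.33 * sqrt(40) * 2108 * 197 / 1000
= 866.72 kN

866.72


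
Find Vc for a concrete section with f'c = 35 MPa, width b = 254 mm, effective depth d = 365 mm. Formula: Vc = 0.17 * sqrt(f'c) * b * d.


Vc = 0.17 * sqrt(35) * 254 * 365 / 1000
= 93.24 kN

93.24


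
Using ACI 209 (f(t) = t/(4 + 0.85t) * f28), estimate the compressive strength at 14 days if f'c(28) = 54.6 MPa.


f(14) = 14 / (4 + 0.85 * 14) * 54.6
= 14 / 15.9 * 54.6
= 48.08 MPa

48.08


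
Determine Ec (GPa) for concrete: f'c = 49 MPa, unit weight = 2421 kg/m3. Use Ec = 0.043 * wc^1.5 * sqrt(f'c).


Ec = 0.043 * 2421^1.5 * sqrt(49) / 1000
= 35.86 GPa

35.86


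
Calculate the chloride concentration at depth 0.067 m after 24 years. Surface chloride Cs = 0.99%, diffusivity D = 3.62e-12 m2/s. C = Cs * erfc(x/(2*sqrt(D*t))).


t_seconds = 24 * 365.25 * 24 * 3600 = 757382400.0 s
arg = 0.067 / (2 * sqrt(3.62e-12 * 757382400.0))
= 0.6398
erfc(0.6398) = 0.3656
C = 0.99 * 0.3656 = 0.3619%

0.3619


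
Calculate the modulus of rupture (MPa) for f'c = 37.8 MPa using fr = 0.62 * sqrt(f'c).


fr = 0.62 * sqrt(37.8)
= 3.812 MPa

3.812


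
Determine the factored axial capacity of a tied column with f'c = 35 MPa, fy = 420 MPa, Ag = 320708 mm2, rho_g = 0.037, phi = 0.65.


Ast = rho * Ag = 0.037 * 320708 = 11866.196 mm2
phi*Pn = 0.65 * 0.80 * (0.85 * 35 * (320708 - 11866.196) + 420 * 11866.196) / 1000
= 7369.36 kN

7369.36


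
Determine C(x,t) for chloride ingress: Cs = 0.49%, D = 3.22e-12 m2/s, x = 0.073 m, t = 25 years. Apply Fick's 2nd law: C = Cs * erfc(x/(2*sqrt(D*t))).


t_seconds = 25 * 365.25 * 24 * 3600 = 788940000.0 s
arg = 0.073 / (2 * sqrt(3.22e-12 * 788940000.0))
= 0.7242
erfc(0.7242) = 0.3058
C = 0.49 * 0.3058 = 0.1498%

0.1498


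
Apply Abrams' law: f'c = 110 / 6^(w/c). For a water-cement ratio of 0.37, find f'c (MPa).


f'c = 110 / 6^0.37
= 110 / 1.941
= 56.69 MPa

56.69


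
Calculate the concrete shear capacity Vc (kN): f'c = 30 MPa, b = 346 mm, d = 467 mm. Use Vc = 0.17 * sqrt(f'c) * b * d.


Vc = 0.17 * sqrt(30) * 346 * 467 / 1000
= 150.45 kN

150.45


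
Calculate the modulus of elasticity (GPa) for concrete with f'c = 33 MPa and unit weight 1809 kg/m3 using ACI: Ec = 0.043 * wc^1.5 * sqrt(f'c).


Ec = 0.043 * 1809^1.5 * sqrt(33) / 1000
= 19.01 GPa

19.01


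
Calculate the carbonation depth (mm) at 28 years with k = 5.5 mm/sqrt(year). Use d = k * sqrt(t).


depth = k * sqrt(t)
= 5.5 * sqrt(28)
= 29.1 mm

29.1


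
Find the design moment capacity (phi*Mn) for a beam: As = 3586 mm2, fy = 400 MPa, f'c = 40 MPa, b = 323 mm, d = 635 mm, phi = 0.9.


a = As * fy / (0.85 * f'c * b)
= 3586 * 400 / (0.85 * 40 * 323)
= 130.6137 mm
Mn = As * fy * (d - a/2) / 10^6
= 817.1678 kN-m
phi*Mn = 0.9 * 817.1678 = 735.45 kN-m

735.45


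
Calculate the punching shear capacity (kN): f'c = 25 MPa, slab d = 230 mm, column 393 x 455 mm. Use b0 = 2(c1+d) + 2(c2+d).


b0 = 2*(393 + 230) + 2*(455 + 230) = 2616 mm
Vc = 0.33 * sqrt(25) * 2616 * 230 / 1000
= 992.77 kN

992.77


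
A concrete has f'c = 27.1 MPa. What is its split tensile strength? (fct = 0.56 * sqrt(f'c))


fct = 0.56 * sqrt(27.1)
= 0.56 * 5.206
= 2.915 MPa

2.915


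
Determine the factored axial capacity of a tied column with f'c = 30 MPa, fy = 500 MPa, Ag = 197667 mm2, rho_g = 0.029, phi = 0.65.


Ast = rho * Ag = 0.029 * 197667 = 5732.343 mm2
phi*Pn = 0.65 * 0.80 * (0.85 * 30 * (197667 - 5732.343) + 500 * 5732.343) / 1000
= 4035.46 kN

4035.46


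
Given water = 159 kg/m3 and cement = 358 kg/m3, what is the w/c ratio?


w/c = water / cement
w/c = 159 / 358 = 0.444

0.444


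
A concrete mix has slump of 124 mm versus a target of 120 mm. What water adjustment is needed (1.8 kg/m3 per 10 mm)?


Difference = 120 - 124 = -4 mm
Water adjustment = -4 * 1.8 / 10 = -0.7 kg/m3

-0.7


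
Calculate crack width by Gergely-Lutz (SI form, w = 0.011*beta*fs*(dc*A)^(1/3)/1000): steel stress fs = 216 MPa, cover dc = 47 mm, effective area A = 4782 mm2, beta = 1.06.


w = 0.011 * beta * fs * (dc * A)^(1/3) / 1000
= 0.011 * 1.06 * 216 * (47 * 4782)^(1/3) / 1000
= 0.153 mm

0.153


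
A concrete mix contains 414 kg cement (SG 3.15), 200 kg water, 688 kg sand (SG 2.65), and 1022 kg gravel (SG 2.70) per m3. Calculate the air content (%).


Vol cement = 414 / (3.15 * 1000) = 0.131429 m3
Vol water = 200 / 1000 = 0.2 m3
Vol sand = 688 / (2.65 * 1000) = 0.259623 m3
Vol gravel = 1022 / (2.70 * 1000) = 0.378519 m3
Total solid + water volume = 0.96957 m3
Air = (1 - 0.96957) * 100 = 3.04%

3.04


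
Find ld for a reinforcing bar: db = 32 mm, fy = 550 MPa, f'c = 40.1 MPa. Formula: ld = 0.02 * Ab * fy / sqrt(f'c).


Ab = pi * 32^2 / 4 = 804.248 mm2
ld = 0.02 * 804.248 * 550 / sqrt(40.1)
= 1397.0 mm

1397.0


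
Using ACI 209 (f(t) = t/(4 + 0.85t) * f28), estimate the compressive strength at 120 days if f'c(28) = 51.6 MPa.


f(120) = 120 / (4 + 0.85 * 120) * 51.6
= 120 / 106.0 * 51.6
= 58.42 MPa

58.42


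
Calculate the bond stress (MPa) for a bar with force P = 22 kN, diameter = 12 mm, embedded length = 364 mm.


u = P / (pi * db * ld)
= 22 * 1000 / (pi * 12 * 364)
= 1.603 MPa

1.603


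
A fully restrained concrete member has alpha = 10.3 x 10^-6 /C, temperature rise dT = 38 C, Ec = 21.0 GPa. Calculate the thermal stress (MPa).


sigma = alpha * dT * Ec
= 10.3e-6 * 38 * 21.0 * 1000
= 8.219 MPa

8.219


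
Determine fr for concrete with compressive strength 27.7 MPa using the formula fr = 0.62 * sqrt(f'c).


fr = 0.62 * sqrt(27.7)
= 3.263 MPa

3.263


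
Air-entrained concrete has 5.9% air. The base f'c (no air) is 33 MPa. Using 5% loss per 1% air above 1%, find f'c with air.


Strength loss = (5.9 - 1) * 5 = 24.5%
f'c = 33 * (1 - 24.5/100)
= 24.91 MPa

24.91


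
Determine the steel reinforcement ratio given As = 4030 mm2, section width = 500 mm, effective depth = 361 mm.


rho = As / (b * d)
= 4030 / (500 * 361)
= 0.0223

0.0223


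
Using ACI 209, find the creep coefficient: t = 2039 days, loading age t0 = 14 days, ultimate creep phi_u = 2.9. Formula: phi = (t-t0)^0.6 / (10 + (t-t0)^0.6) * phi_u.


dt = 2039 - 14 = 2025
phi = 2025^0.6 / (10 + 2025^0.6) * 2.9
= 2.627

2.627


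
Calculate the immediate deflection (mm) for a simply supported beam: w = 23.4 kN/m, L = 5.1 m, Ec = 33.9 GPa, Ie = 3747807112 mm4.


Convert: L = 5.1 m = 5100 mm, Ec = 33.9 GPa = 33900 MPa
delta = 5 * 23.4 * 5100^4 / (384 * 33900 * 3747807112)
= 1.62 mm

1.62


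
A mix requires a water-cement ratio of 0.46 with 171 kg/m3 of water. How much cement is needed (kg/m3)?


Cement = water / (w/c)
= 171 / 0.46
= 371.7 kg/m3

371.7


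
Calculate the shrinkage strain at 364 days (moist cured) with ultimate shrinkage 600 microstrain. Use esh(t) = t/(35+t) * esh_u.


esh(364) = 364 / (35 + 364) * 600
= 364 / 399 * 600
= 547.4 microstrain

547.4


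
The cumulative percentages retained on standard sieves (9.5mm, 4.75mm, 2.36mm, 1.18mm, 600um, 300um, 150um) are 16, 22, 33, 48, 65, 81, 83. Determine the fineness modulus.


FM = sum(cumulative % retained) / 100
= 348 / 100
= 3.48

3.48


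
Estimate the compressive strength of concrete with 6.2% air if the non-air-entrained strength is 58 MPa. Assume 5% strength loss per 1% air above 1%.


Strength loss = (6.2 - 1) * 5 = 26.0%
f'c = 58 * (1 - 26.0/100)
= 42.92 MPa

42.92


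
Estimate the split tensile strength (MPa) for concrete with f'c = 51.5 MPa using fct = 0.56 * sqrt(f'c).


fct = 0.56 * sqrt(51.5)
= 0.56 * 7.176
= 4.019 MPa

4.019


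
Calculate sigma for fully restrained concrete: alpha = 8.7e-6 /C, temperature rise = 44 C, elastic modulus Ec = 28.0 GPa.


sigma = alpha * dT * Ec
= 8.7e-6 * 44 * 28.0 * 1000
= 10.718 MPa

10.718


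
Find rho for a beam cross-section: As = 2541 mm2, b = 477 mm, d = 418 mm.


rho = As / (b * d)
= 2541 / (477 * 418)
= 0.0127

0.0127


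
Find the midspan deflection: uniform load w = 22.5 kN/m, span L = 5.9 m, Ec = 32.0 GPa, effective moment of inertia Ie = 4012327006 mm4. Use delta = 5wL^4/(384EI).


Convert: L = 5.9 m = 5900 mm, Ec = 32.0 GPa = 32000 MPa
delta = 5 * 22.5 * 5900^4 / (384 * 32000 * 4012327006)
= 2.76 mm

2.76


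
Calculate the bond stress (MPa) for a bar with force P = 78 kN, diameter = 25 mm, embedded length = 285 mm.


u = P / (pi * db * ld)
= 78 * 1000 / (pi * 25 * 285)
= 3.485 MPa

3.485


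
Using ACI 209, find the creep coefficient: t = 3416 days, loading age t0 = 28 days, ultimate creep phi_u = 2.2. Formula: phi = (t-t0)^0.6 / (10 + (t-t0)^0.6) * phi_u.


dt = 3416 - 28 = 3388
phi = 3388^0.6 / (10 + 3388^0.6) * 2.2
= 2.044

2.044


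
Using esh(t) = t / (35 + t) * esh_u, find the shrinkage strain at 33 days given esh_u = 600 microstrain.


esh(33) = 33 / (35 + 33) * 600
= 33 / 68 * 600
= 291.2 microstrain

291.2


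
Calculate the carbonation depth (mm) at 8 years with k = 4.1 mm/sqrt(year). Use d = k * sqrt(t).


depth = k * sqrt(t)
= 4.1 * sqrt(8)
= 11.6 mm

11.6


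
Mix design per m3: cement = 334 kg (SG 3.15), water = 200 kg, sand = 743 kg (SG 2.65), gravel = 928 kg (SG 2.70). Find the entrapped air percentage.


Vol cement = 334 / (3.15 * 1000) = 0.106032 m3
Vol water = 200 / 1000 = 0.2 m3
Vol sand = 743 / (2.65 * 1000) = 0.280377 m3
Vol gravel = 928 / (2.70 * 1000) = 0.343704 m3
Total solid + water volume = 0.930113 m3
Air = (1 - 0.930113) * 100 = 6.99%

6.99


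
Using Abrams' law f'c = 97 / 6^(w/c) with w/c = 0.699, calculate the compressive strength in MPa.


f'c = 97 / 6^0.699
= 97 / 3.499
= 27.72 MPa

27.72


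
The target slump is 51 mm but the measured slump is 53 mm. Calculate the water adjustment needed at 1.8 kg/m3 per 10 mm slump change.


Difference = 51 - 53 = -2 mm
Water adjustment = -2 * 1.8 / 10 = -0.4 kg/m3

-0.4


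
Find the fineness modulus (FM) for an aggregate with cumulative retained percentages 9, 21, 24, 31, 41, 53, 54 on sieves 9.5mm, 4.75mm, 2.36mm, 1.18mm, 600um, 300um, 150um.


FM = sum(cumulative % retained) / 100
= 233 / 100
= 2.33

2.33


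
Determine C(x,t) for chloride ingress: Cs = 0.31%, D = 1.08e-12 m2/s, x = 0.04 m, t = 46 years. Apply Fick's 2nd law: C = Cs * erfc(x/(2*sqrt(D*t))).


t_seconds = 46 * 365.25 * 24 * 3600 = 1451649600.0 s
arg = 0.04 / (2 * sqrt(1.08e-12 * 1451649600.0))
= 0.5051
erfc(0.5051) = 0.475
C = 0.31 * 0.475 = 0.1473%

0.1473


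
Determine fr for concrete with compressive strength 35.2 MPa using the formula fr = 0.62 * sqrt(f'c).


fr = 0.62 * sqrt(35.2)
= 3.678 MPa

3.678


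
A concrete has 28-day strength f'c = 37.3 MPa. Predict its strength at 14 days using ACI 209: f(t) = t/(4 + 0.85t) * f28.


f(14) = 14 / (4 + 0.85 * 14) * 37.3
= 14 / 15.9 * 37.3
= 32.84 MPa

32.84


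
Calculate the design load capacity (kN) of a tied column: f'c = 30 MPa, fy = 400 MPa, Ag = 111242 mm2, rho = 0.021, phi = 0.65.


Ast = rho * Ag = 0.021 * 111242 = 2336.082 mm2
phi*Pn = 0.65 * 0.80 * (0.85 * 30 * (111242 - 2336.082) + 400 * 2336.082) / 1000
= 1930.0 kN

1930.0


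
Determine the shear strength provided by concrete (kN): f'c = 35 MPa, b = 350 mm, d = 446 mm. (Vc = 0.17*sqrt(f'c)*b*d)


Vc = 0.17 * sqrt(35) * 350 * 446 / 1000
= 157.0 kN

157.0


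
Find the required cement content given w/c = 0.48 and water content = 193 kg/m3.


Cement = water / (w/c)
= 193 / 0.48
= 402.1 kg/m3

402.1


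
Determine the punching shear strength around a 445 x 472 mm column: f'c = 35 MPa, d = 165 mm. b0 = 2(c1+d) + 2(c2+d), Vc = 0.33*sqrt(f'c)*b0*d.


b0 = 2*(445 + 165) + 2*(472 + 165) = 2494 mm
Vc = 0.33 * sqrt(35) * 2494 * 165 / 1000
= 803.39 kN

803.39


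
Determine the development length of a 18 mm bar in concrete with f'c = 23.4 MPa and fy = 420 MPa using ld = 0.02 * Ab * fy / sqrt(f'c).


Ab = pi * 18^2 / 4 = 254.469 mm2
ld = 0.02 * 254.469 * 420 / sqrt(23.4)
= 441.9 mm

441.9


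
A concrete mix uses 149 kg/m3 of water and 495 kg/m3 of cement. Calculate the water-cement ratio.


w/c = water / cement
w/c = 149 / 495 = 0.301

0.301


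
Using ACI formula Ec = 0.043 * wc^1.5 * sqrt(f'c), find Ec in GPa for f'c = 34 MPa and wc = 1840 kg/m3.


Ec = 0.043 * 1840^1.5 * sqrt(34) / 1000
= 19.79 GPa

19.79


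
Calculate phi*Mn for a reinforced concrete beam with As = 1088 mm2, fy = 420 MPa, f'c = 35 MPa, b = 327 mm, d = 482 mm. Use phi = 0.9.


a = As * fy / (0.85 * f'c * b)
= 1088 * 420 / (0.85 * 35 * 327)
= 46.9725 mm
Mn = As * fy * (d - a/2) / 10^6
= 209.5224 kN-m
phi*Mn = 0.9 * 209.5224 = 188.57 kN-m

188.57


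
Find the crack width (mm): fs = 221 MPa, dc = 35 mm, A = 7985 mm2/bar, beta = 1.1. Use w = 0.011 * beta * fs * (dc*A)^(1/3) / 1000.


w = 0.011 * beta * fs * (dc * A)^(1/3) / 1000
= 0.011 * 1.1 * 221 * (35 * 7985)^(1/3) / 1000
= 0.175 mm

0.175


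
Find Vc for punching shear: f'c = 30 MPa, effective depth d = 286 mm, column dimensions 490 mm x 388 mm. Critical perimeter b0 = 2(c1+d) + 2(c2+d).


b0 = 2*(490 + 286) + 2*(388 + 286) = 2900 mm
Vc = 0.33 * sqrt(30) * 2900 * 286 / 1000
= 1499.13 kN

1499.13


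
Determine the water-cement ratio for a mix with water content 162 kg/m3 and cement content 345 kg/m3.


w/c = water / cement
w/c = 162 / 345 = 0.47

0.47


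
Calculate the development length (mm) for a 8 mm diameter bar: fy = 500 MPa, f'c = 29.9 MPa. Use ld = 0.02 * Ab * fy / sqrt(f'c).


Ab = pi * 8^2 / 4 = 50.265 mm2
ld = 0.02 * 50.265 * 500 / sqrt(29.9)
= 91.9 mm

91.9


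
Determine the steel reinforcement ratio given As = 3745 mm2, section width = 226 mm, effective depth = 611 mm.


rho = As / (b * d)
= 3745 / (226 * 611)
= 0.0271

0.0271


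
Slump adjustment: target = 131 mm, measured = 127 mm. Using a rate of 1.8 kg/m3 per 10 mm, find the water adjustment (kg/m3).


Difference = 131 - 127 = 4 mm
Water adjustment = 4 * 1.8 / 10 = 0.7 kg/m3

0.7


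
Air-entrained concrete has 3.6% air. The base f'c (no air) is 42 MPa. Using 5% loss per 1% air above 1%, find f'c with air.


Strength loss = (3.6 - 1) * 5 = 13.0%
f'c = 42 * (1 - 13.0/100)
= 36.54 MPa

36.54


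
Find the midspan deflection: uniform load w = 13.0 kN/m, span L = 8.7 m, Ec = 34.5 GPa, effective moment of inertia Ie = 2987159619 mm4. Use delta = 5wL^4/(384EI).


Convert: L = 8.7 m = 8700 mm, Ec = 34.5 GPa = 34500 MPa
delta = 5 * 13.0 * 8700^4 / (384 * 34500 * 2987159619)
= 9.41 mm

9.41


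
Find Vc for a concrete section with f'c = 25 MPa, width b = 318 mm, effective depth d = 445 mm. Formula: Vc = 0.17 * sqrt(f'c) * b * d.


Vc = 0.17 * sqrt(25) * 318 * 445 / 1000
= 120.28 kN

120.28


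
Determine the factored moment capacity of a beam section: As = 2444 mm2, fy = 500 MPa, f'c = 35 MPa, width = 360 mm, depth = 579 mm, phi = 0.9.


a = As * fy / (0.85 * f'c * b)
= 2444 * 500 / (0.85 * 35 * 360)
= 114.099 mm
Mn = As * fy * (d - a/2) / 10^6
= 637.8235 kN-m
phi*Mn = 0.9 * 637.8235 = 574.04 kN-m

574.04


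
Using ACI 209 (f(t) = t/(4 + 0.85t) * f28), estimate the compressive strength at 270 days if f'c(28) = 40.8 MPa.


f(270) = 270 / (4 + 0.85 * 270) * 40.8
= 270 / 233.5 * 40.8
= 47.18 MPa

47.18


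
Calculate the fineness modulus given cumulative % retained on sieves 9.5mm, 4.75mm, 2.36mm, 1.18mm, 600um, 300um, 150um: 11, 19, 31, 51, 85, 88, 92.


FM = sum(cumulative % retained) / 100
= 377 / 100
= 3.77

3.77


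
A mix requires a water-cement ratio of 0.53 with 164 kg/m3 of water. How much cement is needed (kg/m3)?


Cement = water / (w/c)
= 164 / 0.53
= 309.4 kg/m3

309.4


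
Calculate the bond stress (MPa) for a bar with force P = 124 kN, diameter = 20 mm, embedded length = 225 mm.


u = P / (pi * db * ld)
= 124 * 1000 / (pi * 20 * 225)
= 8.771 MPa

8.771


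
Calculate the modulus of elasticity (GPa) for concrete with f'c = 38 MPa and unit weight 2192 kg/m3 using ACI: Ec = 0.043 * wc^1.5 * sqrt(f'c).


Ec = 0.043 * 2192^1.5 * sqrt(38) / 1000
= 27.2 GPa

27.2


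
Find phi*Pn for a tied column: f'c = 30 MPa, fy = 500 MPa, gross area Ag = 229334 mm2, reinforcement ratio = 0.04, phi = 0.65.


Ast = rho * Ag = 0.04 * 229334 = 9173.36 mm2
phi*Pn = 0.65 * 0.80 * (0.85 * 30 * (229334 - 9173.36) + 500 * 9173.36) / 1000
= 5304.4 kN

5304.4


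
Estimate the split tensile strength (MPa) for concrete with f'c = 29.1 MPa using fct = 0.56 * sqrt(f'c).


fct = 0.56 * sqrt(29.1)
= 0.56 * 5.394
= 3.021 MPa

3.021


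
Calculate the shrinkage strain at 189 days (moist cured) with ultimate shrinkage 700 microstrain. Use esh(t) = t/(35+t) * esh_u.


esh(189) = 189 / (35 + 189) * 700
= 189 / 224 * 700
= 590.6 microstrain

590.6


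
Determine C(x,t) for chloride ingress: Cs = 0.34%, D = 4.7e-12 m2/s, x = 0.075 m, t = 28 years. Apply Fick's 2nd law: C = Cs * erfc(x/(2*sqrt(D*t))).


t_seconds = 28 * 365.25 * 24 * 3600 = 883612800.0 s
arg = 0.075 / (2 * sqrt(4.7e-12 * 883612800.0))
= 0.5819
erfc(0.5819) = 0.4105
C = 0.34 * 0.4105 = 0.1396%

0.1396


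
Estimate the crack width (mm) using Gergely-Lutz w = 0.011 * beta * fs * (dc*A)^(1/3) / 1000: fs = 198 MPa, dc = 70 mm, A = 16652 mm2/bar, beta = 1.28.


w = 0.011 * beta * fs * (dc * A)^(1/3) / 1000
= 0.011 * 1.28 * 198 * (70 * 16652)^(1/3) / 1000
= 0.293 mm

0.293


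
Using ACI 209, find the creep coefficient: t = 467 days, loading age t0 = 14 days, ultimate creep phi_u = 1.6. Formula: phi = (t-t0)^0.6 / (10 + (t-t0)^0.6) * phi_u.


dt = 467 - 14 = 453
phi = 453^0.6 / (10 + 453^0.6) * 1.6
= 1.275

1.275


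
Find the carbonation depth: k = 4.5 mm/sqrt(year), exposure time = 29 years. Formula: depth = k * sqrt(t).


depth = k * sqrt(t)
= 4.5 * sqrt(29)
= 24.23 mm

24.23


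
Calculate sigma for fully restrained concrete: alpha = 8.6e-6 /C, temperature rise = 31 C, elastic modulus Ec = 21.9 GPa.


sigma = alpha * dT * Ec
= 8.6e-6 * 31 * 21.9 * 1000
= 5.839 MPa

5.839


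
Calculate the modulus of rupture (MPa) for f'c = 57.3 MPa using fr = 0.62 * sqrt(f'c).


fr = 0.62 * sqrt(57.3)
= 4.693 MPa

4.693


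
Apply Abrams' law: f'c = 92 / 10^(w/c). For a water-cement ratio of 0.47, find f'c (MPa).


f'c = 92 / 10^0.47
= 92 / 2.951
= 31.17 MPa

31.17


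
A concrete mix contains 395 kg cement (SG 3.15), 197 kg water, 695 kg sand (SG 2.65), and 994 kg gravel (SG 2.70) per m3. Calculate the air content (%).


Vol cement = 395 / (3.15 * 1000) = 0.125397 m3
Vol water = 197 / 1000 = 0.197 m3
Vol sand = 695 / (2.65 * 1000) = 0.262264 m3
Vol gravel = 994 / (2.70 * 1000) = 0.368148 m3
Total solid + water volume = 0.952809 m3
Air = (1 - 0.952809) * 100 = 4.72%

4.72


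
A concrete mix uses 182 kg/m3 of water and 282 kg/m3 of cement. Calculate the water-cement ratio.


w/c = water / cement
w/c = 182 / 282 = 0.645

0.645


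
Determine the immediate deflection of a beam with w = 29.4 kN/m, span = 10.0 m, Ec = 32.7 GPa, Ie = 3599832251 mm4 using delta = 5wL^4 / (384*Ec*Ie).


Convert: L = 10.0 m = 10000 mm, Ec = 32.7 GPa = 32700 MPa
delta = 5 * 29.4 * 10000^4 / (384 * 32700 * 3599832251)
= 32.52 mm

32.52


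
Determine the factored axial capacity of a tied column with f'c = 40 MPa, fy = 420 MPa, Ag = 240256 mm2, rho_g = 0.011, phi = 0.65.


Ast = rho * Ag = 0.011 * 240256 = 2642.816 mm2
phi*Pn = 0.65 * 0.80 * (0.85 * 40 * (240256 - 2642.816) + 420 * 2642.816) / 1000
= 4778.19 kN

4778.19


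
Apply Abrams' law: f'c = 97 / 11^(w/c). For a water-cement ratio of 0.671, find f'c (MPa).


f'c = 97 / 11^0.671
= 97 / 4.998
= 19.41 MPa

19.41


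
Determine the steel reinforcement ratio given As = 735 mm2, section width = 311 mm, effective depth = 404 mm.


rho = As / (b * d)
= 735 / (311 * 404)
= 0.0058

0.0058


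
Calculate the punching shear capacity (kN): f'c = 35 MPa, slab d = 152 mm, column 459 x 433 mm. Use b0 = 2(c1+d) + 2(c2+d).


b0 = 2*(459 + 152) + 2*(433 + 152) = 2392 mm
Vc = 0.33 * sqrt(35) * 2392 * 152 / 1000
= 709.83 kN

709.83


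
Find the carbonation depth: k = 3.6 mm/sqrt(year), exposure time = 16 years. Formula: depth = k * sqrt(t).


depth = k * sqrt(t)
= 3.6 * sqrt(16)
= 14.4 mm

14.4


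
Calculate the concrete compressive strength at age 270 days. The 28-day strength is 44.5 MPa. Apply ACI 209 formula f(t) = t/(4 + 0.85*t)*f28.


f(270) = 270 / (4 + 0.85 * 270) * 44.5
= 270 / 233.5 * 44.5
= 51.46 MPa

51.46


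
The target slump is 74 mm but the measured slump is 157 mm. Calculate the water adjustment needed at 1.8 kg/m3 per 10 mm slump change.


Difference = 74 - 157 = -83 mm
Water adjustment = -83 * 1.8 / 10 = -14.9 kg/m3

-14.9


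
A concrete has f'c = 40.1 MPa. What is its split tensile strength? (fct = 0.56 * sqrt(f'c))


fct = 0.56 * sqrt(40.1)
= 0.56 * 6.332
= 3.546 MPa

3.546


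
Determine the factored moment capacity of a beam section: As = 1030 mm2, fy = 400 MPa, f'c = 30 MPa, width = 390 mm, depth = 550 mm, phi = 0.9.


a = As * fy / (0.85 * f'c * b)
= 1030 * 400 / (0.85 * 30 * 390)
= 41.4279 mm
Mn = As * fy * (d - a/2) / 10^6
= 218.0659 kN-m
phi*Mn = 0.9 * 218.0659 = 196.26 kN-m

196.26


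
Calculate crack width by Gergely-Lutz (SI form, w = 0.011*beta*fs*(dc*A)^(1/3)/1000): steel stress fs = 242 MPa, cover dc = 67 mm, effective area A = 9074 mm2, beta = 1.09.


w = 0.011 * beta * fs * (dc * A)^(1/3) / 1000
= 0.011 * 1.09 * 242 * (67 * 9074)^(1/3) / 1000
= 0.246 mm

0.246


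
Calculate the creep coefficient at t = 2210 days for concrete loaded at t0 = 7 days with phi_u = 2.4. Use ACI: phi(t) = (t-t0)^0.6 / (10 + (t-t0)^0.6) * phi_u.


dt = 2210 - 7 = 2203
phi = 2203^0.6 / (10 + 2203^0.6) * 2.4
= 2.184

2.184


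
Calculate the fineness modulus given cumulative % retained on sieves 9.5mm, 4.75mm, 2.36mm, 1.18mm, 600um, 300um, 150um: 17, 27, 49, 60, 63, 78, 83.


FM = sum(cumulative % retained) / 100
= 377 / 100
= 3.77

3.77


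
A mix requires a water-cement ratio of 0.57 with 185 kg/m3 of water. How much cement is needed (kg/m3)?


Cement = water / (w/c)
= 185 / 0.57
= 324.6 kg/m3

324.6


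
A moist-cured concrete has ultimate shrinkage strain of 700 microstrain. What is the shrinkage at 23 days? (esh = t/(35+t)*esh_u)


esh(23) = 23 / (35 + 23) * 700
= 23 / 58 * 700
= 277.6 microstrain

277.6


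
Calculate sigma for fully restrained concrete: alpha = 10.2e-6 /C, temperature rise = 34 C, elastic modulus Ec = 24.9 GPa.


sigma = alpha * dT * Ec
= 10.2e-6 * 34 * 24.9 * 1000
= 8.635 MPa

8.635


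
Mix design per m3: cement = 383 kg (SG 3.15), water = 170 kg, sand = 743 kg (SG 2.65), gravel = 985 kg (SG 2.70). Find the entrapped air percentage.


Vol cement = 383 / (3.15 * 1000) = 0.121587 m3
Vol water = 170 / 1000 = 0.17 m3
Vol sand = 743 / (2.65 * 1000) = 0.280377 m3
Vol gravel = 985 / (2.70 * 1000) = 0.364815 m3
Total solid + water volume = 0.936779 m3
Air = (1 - 0.936779) * 100 = 6.32%

6.32


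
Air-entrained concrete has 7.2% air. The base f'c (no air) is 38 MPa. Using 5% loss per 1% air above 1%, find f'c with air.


Strength loss = (7.2 - 1) * 5 = 31.0%
f'c = 38 * (1 - 31.0/100)
= 26.22 MPa

26.22


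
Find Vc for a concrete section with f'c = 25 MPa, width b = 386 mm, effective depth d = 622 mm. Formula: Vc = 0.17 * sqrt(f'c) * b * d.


Vc = 0.17 * sqrt(25) * 386 * 622 / 1000
= 204.08 kN

204.08


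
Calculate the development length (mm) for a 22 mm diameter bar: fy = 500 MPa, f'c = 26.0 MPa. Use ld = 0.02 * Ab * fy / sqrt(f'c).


Ab = pi * 22^2 / 4 = 380.133 mm2
ld = 0.02 * 380.133 * 500 / sqrt(26.0)
= 745.5 mm

745.5


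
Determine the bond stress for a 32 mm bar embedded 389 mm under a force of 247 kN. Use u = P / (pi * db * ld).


u = P / (pi * db * ld)
= 247 * 1000 / (pi * 32 * 389)
= 6.316 MPa

6.316


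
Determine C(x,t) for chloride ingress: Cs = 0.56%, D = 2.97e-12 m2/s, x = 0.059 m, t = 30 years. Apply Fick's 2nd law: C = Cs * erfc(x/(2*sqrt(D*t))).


t_seconds = 30 * 365.25 * 24 * 3600 = 946728000.0 s
arg = 0.059 / (2 * sqrt(2.97e-12 * 946728000.0))
= 0.5563
erfc(0.5563) = 0.4314
C = 0.56 * 0.4314 = 0.2416%

0.2416


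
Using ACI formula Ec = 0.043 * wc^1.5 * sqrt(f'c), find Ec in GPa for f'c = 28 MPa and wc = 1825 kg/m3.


Ec = 0.043 * 1825^1.5 * sqrt(28) / 1000
= 17.74 GPa

17.74


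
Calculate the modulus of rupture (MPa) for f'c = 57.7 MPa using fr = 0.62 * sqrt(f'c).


fr = 0.62 * sqrt(57.7)
= 4.71 MPa

4.71


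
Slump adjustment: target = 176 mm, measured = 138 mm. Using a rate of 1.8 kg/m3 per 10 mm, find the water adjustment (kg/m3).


Difference = 176 - 138 = 38 mm
Water adjustment = 38 * 1.8 / 10 = 6.8 kg/m3

6.8


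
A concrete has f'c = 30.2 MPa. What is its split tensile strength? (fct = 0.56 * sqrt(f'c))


fct = 0.56 * sqrt(30.2)
= 0.56 * 5.495
= 3.077 MPa

3.077


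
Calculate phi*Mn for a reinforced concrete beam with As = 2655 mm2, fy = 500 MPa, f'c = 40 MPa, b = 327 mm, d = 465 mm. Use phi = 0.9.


a = As * fy / (0.85 * f'c * b)
= 2655 * 500 / (0.85 * 40 * 327)
= 119.401 mm
Mn = As * fy * (d - a/2) / 10^6
= 538.0351 kN-m
phi*Mn = 0.9 * 538.0351 = 484.23 kN-m

484.23


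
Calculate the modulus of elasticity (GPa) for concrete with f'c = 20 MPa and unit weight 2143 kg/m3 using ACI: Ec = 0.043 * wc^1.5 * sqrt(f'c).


Ec = 0.043 * 2143^1.5 * sqrt(20) / 1000
= 19.08 GPa

19.08


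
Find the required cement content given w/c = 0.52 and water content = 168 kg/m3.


Cement = water / (w/c)
= 168 / 0.52
= 323.1 kg/m3

323.1


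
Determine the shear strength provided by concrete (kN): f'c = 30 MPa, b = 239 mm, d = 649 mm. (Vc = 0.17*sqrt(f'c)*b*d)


Vc = 0.17 * sqrt(30) * 239 * 649 / 1000
= 144.43 kN

144.43


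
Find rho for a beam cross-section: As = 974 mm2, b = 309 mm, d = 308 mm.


rho = As / (b * d)
= 974 / (309 * 308)
= 0.0102

0.0102


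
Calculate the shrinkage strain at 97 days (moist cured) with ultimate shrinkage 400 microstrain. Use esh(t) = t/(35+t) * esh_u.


esh(97) = 97 / (35 + 97) * 400
= 97 / 132 * 400
= 293.9 microstrain

293.9


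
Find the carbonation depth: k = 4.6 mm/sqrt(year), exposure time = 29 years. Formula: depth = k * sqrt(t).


depth = k * sqrt(t)
= 4.6 * sqrt(29)
= 24.77 mm

24.77


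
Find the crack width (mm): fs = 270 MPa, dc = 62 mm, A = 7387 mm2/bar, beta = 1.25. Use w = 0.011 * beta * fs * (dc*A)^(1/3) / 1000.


w = 0.011 * beta * fs * (dc * A)^(1/3) / 1000
= 0.011 * 1.25 * 270 * (62 * 7387)^(1/3) / 1000
= 0.286 mm

0.286


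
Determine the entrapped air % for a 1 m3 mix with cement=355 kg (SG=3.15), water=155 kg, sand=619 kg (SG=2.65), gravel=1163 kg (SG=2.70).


Vol cement = 355 / (3.15 * 1000) = 0.112698 m3
Vol water = 155 / 1000 = 0.155 m3
Vol sand = 619 / (2.65 * 1000) = 0.233585 m3
Vol gravel = 1163 / (2.70 * 1000) = 0.430741 m3
Total solid + water volume = 0.932024 m3
Air = (1 - 0.932024) * 100 = 6.8%

6.8


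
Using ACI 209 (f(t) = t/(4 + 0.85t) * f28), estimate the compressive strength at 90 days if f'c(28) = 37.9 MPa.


f(90) = 90 / (4 + 0.85 * 90) * 37.9
= 90 / 80.5 * 37.9
= 42.37 MPa

42.37


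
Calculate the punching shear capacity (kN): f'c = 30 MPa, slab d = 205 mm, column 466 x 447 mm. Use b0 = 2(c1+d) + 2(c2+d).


b0 = 2*(466 + 205) + 2*(447 + 205) = 2646 mm
Vc = 0.33 * sqrt(30) * 2646 * 205 / 1000
= 980.43 kN

980.43


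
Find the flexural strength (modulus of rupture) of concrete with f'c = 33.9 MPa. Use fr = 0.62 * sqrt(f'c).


fr = 0.62 * sqrt(33.9)
= 3.61 MPa

3.61


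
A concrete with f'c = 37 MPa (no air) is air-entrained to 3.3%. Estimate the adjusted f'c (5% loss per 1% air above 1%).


Strength loss = (3.3 - 1) * 5 = 11.5%
f'c = 37 * (1 - 11.5/100)
= 32.74 MPa

32.74


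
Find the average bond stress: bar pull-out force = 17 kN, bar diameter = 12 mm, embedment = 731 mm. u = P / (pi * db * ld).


u = P / (pi * db * ld)
= 17 * 1000 / (pi * 12 * 731)
= 0.617 MPa

0.617


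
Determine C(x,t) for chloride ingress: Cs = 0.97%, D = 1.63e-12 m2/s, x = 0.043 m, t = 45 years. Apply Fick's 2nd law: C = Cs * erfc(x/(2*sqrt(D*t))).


t_seconds = 45 * 365.25 * 24 * 3600 = 1420092000.0 s
arg = 0.043 / (2 * sqrt(1.63e-12 * 1420092000.0))
= 0.4469
erfc(0.4469) = 0.5274
C = 0.97 * 0.5274 = 0.5116%

0.5116


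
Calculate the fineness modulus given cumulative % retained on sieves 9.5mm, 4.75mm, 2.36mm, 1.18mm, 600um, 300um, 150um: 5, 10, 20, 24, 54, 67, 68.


FM = sum(cumulative % retained) / 100
= 248 / 100
= 2.48

2.48


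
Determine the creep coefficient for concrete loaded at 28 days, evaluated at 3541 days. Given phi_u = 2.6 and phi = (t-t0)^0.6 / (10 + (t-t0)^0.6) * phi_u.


dt = 3541 - 28 = 3513
phi = 3513^0.6 / (10 + 3513^0.6) * 2.6
= 2.42

2.42


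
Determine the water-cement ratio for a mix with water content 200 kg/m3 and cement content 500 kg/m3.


w/c = water / cement
w/c = 200 / 500 = 0.4

0.4


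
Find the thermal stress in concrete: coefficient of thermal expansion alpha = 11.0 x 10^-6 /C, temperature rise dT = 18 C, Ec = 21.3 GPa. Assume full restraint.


sigma = alpha * dT * Ec
= 11.0e-6 * 18 * 21.3 * 1000
= 4.217 MPa

4.217


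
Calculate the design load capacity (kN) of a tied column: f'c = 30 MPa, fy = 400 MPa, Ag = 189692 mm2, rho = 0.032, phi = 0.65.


Ast = rho * Ag = 0.032 * 189692 = 6070.144 mm2
phi*Pn = 0.65 * 0.80 * (0.85 * 30 * (189692 - 6070.144) + 400 * 6070.144) / 1000
= 3697.42 kN

3697.42


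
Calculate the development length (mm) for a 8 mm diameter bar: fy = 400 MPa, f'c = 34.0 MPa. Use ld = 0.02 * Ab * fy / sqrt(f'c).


Ab = pi * 8^2 / 4 = 50.265 mm2
ld = 0.02 * 50.265 * 400 / sqrt(34.0)
= 69.0 mm

69.0


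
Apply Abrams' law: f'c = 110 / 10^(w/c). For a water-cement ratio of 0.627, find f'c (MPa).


f'c = 110 / 10^0.627
= 110 / 4.236
= 25.97 MPa

25.97


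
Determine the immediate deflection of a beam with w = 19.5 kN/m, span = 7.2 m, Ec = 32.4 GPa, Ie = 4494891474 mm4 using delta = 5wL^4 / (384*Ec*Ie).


Convert: L = 7.2 m = 7200 mm, Ec = 32.4 GPa = 32400 MPa
delta = 5 * 19.5 * 7200^4 / (384 * 32400 * 4494891474)
= 4.69 mm

4.69


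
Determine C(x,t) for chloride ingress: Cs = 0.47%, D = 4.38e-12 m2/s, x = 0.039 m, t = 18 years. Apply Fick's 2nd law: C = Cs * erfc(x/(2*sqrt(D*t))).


t_seconds = 18 * 365.25 * 24 * 3600 = 568036800.0 s
arg = 0.039 / (2 * sqrt(4.38e-12 * 568036800.0))
= 0.3909
erfc(0.3909) = 0.5804
C = 0.47 * 0.5804 = 0.2728%

0.2728


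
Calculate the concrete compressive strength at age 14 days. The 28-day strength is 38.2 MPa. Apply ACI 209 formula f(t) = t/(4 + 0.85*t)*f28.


f(14) = 14 / (4 + 0.85 * 14) * 38.2
= 14 / 15.9 * 38.2
= 33.64 MPa

33.64


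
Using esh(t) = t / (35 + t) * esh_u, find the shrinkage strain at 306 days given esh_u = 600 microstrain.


esh(306) = 306 / (35 + 306) * 600
= 306 / 341 * 600
= 538.4 microstrain

538.4


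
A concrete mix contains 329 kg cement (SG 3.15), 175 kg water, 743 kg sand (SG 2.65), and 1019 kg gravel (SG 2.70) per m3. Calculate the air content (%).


Vol cement = 329 / (3.15 * 1000) = 0.104444 m3
Vol water = 175 / 1000 = 0.175 m3
Vol sand = 743 / (2.65 * 1000) = 0.280377 m3
Vol gravel = 1019 / (2.70 * 1000) = 0.377407 m3
Total solid + water volume = 0.937229 m3
Air = (1 - 0.937229) * 100 = 6.28%

6.28


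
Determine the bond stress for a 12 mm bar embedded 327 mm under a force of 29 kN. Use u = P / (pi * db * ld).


u = P / (pi * db * ld)
= 29 * 1000 / (pi * 12 * 327)
= 2.352 MPa

2.352


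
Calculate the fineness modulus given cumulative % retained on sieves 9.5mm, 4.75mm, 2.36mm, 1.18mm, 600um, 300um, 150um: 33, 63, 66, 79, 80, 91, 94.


FM = sum(cumulative % retained) / 100
= 506 / 100
= 5.06

5.06


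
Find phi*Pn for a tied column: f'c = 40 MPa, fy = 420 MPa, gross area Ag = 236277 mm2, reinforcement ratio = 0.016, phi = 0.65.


Ast = rho * Ag = 0.016 * 236277 = 3780.432 mm2
phi*Pn = 0.65 * 0.80 * (0.85 * 40 * (236277 - 3780.432) + 420 * 3780.432) / 1000
= 4936.19 kN

4936.19


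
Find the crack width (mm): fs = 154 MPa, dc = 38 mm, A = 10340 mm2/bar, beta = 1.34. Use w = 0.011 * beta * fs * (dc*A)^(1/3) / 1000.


w = 0.011 * beta * fs * (dc * A)^(1/3) / 1000
= 0.011 * 1.34 * 154 * (38 * 10340)^(1/3) / 1000
= 0.166 mm

0.166


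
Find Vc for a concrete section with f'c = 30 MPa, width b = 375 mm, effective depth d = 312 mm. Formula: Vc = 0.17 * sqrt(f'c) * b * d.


Vc = 0.17 * sqrt(30) * 375 * 312 / 1000
= 108.94 kN

108.94


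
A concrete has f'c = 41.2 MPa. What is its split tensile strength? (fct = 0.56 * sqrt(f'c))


fct = 0.56 * sqrt(41.2)
= 0.56 * 6.419
= 3.594 MPa

3.594


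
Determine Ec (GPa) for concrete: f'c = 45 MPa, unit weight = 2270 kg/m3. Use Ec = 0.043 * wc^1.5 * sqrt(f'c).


Ec = 0.043 * 2270^1.5 * sqrt(45) / 1000
= 31.2 GPa

31.2


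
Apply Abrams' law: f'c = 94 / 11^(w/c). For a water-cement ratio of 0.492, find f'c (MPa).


f'c = 94 / 11^0.492
= 94 / 3.254
= 28.89 MPa

28.89


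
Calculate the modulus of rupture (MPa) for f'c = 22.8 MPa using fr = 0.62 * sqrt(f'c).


fr = 0.62 * sqrt(22.8)
= 2.96 MPa

2.96


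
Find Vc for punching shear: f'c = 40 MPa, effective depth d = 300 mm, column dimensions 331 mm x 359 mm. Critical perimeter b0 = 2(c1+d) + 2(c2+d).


b0 = 2*(331 + 300) + 2*(359 + 300) = 2580 mm
Vc = 0.33 * sqrt(40) * 2580 * 300 / 1000
= 1615.42 kN

1615.42


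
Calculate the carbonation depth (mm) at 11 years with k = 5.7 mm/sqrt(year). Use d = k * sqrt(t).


depth = k * sqrt(t)
= 5.7 * sqrt(11)
= 18.9 mm

18.9


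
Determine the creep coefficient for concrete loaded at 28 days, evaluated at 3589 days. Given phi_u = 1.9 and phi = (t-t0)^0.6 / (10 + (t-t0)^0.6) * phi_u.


dt = 3589 - 28 = 3561
phi = 3561^0.6 / (10 + 3561^0.6) * 1.9
= 1.769

1.769


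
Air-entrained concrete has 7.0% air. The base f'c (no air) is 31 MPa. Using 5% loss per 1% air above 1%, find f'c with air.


Strength loss = (7.0 - 1) * 5 = 30.0%
f'c = 31 * (1 - 30.0/100)
= 21.7 MPa

21.7


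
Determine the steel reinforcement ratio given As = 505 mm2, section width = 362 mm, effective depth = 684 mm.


rho = As / (b * d)
= 505 / (362 * 684)
= 0.002

0.002


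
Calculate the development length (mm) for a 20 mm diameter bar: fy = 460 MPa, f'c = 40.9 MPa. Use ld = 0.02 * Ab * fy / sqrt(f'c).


Ab = pi * 20^2 / 4 = 314.159 mm2
ld = 0.02 * 314.159 * 460 / sqrt(40.9)
= 451.9 mm

451.9


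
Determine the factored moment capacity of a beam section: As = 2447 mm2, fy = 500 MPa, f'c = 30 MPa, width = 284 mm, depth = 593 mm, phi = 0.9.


a = As * fy / (0.85 * f'c * b)
= 2447 * 500 / (0.85 * 30 * 284)
= 168.945 mm
Mn = As * fy * (d - a/2) / 10^6
= 622.1834 kN-m
phi*Mn = 0.9 * 622.1834 = 559.97 kN-m

559.97


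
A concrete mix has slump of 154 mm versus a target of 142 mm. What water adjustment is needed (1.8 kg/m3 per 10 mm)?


Difference = 142 - 154 = -12 mm
Water adjustment = -12 * 1.8 / 10 = -2.2 kg/m3

-2.2


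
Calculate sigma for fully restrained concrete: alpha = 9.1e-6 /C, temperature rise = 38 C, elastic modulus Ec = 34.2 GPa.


sigma = alpha * dT * Ec
= 9.1e-6 * 38 * 34.2 * 1000
= 11.826 MPa

11.826


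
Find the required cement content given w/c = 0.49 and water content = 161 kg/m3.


Cement = water / (w/c)
= 161 / 0.49
= 328.6 kg/m3

328.6


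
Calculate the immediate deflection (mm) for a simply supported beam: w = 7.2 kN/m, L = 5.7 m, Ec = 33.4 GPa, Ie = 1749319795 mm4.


Convert: L = 5.7 m = 5700 mm, Ec = 33.4 GPa = 33400 MPa
delta = 5 * 7.2 * 5700^4 / (384 * 33400 * 1749319795)
= 1.69 mm

1.69
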